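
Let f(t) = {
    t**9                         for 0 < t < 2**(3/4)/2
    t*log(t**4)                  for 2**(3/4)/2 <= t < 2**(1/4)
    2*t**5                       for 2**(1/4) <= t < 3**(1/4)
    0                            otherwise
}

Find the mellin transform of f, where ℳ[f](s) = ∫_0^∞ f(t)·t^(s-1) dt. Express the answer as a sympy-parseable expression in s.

peel off the shared t-power: t**8 on [0, 2**(3/4)/2); log(t**4) on [2**(3/4)/2, 2**(1/4)); 2*t**4 on [2**(1/4), 3**(1/4))
strip the power substitution: t**4 on [0, sqrt(2)/2); log(t**2) on [sqrt(2)/2, sqrt(2)); 2*t**2 on [sqrt(2), sqrt(3))
undo the power substitution: t**2 on [0, 1/2); log(t) on [1/2, 2); 2*t on [2, 3)
f breaks at 2**(3/4)/2, 2**(1/4) into 3 integrals to sum
segment 0 to 2**(3/4)/2 holds t**9; add its integral
over [2**(3/4)/2, 2**(1/4)), the kernel integral of t*log(t**4) enters the sum
segment 2**(1/4) to 3**(1/4) holds 2*t**5; add its integral

2**(-s/4 - 9/4)*(4*2**(s/2 + 1/2)*(s + 1)*(s + 5)*(s + 9)*log(2) + 2**(s/2 + 9/2)*(-s - 9)*(s + 1)**2 - 2**(s/2 + 9/2)*(s + 5)*(s + 9) + 4*6**(s/4 + 5/4)*(s + 1)**2*(s + 9) + (s + 1)**2*(s + 5) + 4*(s + 1)*(s + 5)*(s + 9)*log(2) + 16*(s + 5)*(s + 9))/((s + 1)**2*(s + 5)*(s + 9))
  Re(s) > -9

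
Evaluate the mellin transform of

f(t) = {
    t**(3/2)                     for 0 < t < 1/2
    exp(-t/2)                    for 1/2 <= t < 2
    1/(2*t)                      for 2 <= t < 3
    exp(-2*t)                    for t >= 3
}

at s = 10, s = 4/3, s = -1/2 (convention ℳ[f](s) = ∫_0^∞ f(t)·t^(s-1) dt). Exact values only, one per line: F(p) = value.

decompose at 1/2, 2, 3; ℳ[f](s) sums the 4 pieces' integrals
on [0, 1/2) integrate f = t**(3/2) against the kernel
piece [1/2, 2): integrate exp(-t/2) against the kernel
[2, 3) adds the kernel integral of 1/(2*t)
[3, ∞) adds the kernel integral of exp(-2*t)

F(10) = -1010083840*exp(-1) + sqrt(2)/47104 + 1047735*exp(-6)/8 + 19171/18 + 122145247909*exp(-1/4)/256
F(4/3) = -3*2**(1/3)/2 - 2*2**(1/3)*uppergamma(4/3, 1) + 2**(2/3)*uppergamma(4/3, 6)/4 + 3*2**(1/6)/68 + 2*2**(1/3)*uppergamma(4/3, 1/4) + 3*3**(1/3)/2
F(-1/2) = -sqrt(2)*sqrt(pi)*erfc(1/2) - sqrt(2)*exp(-1) - sqrt(3)/27 - 2*sqrt(2)*sqrt(pi)*erfc(sqrt(6)) + 2*sqrt(3)*exp(-6)/3 + sqrt(2)/12 + sqrt(2)*sqrt(pi)*erfc(1) + 1/2 + 2*sqrt(2)*exp(-1/4)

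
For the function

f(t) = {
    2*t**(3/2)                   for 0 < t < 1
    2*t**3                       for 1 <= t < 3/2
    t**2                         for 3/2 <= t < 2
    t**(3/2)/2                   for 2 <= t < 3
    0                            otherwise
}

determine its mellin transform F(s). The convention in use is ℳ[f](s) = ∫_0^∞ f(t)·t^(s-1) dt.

(-2**(s + 7/2)*(s + 2)*(s + 3) + 2**(s + 4)*(s + 3)*(2*s + 3) + 4*3**(s + 3/2)*(s + 2)*(s + 3) - 9*(3/2)**s*(s + 3)*(2*s + 3) + 16*(s + 2)*(s + 3) - 8*(s + 2)*(2*s + 3) + 3**(s + 3)*(s + 2)*(2*s + 3)/2**s)/(4*(s + 2)*(s + 3)*(2*s + 3))
  Re(s) > -3/2

decompose at 1, 3/2, 2; ℳ[f](s) sums the 4 pieces' integrals
segment 0 to 1 holds 2*t**(3/2); add its integral
on [1, 3/2): add ∫ 2*t**3·t^(s-1) dt
for t in [3/2, 2): the term is ∫ t**2·t^(s-1)
[2, 3) adds the kernel integral of t**(3/2)/2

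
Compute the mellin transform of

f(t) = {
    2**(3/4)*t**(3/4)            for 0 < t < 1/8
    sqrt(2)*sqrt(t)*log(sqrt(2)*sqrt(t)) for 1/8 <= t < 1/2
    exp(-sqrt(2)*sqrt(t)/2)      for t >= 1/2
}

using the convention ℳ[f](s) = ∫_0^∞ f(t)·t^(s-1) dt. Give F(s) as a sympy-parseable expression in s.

remove the common scale on t first: t**(3/4) on [0, 1/4); sqrt(t)*log(sqrt(t)) on [1/4, 1); exp(-sqrt(t)/2) on [1, ∞)
undo the power substitution: t**(3/2) on [0, 1/2); t*log(t) on [1/2, 1); exp(-t/2) on [1, ∞)
the 3 pieces separated at 1/8, 1/2 each add one integral
segment 0 to 1/8 holds 2**(3/4)*t**(3/4); add its integral
on [1/8, 1/2): add ∫ sqrt(2)*sqrt(t)*log(sqrt(2)*sqrt(t))·t^(s-1) dt
∫ exp(-sqrt(2)*sqrt(t)/2)·t^(s-1) over [1/2, ∞)

(2*2**(4*s)*(4*s + 3)*(4*s**2 + 4*s + 1)*uppergamma(2*s, 1/2) - 2*2**(2*s)*(4*s + 3) + s*(4*s + 3)*log(4) + 4*s + (4*s + 3)*log(2) + sqrt(2)*(4*s**2 + 4*s + 1) + 3)/(8**s*(4*s + 3)*(4*s**2 + 4*s + 1))
  Re(s) > -3/4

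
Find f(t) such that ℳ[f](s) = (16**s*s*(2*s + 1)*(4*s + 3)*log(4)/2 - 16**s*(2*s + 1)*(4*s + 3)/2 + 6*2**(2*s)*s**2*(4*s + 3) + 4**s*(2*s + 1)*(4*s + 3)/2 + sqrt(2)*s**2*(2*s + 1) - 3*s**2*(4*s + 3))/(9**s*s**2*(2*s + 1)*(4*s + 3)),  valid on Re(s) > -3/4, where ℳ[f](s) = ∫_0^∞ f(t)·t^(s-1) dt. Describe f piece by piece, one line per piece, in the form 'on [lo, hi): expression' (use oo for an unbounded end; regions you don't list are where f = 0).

on [0, 1/9): 3*sqrt(6)*t**(3/4)/4
on [1/9, 4/9): 9*sqrt(t)/2
on [4/9, 16/9): log(3*sqrt(t)/2)

reversing the power substitution: 3*sqrt(6)*t**(3/2)/4 on [0, 1/3); 9*t/2 on [1/3, 2/3); log(3*t/2) on [2/3, 4/3)
strip the common scale on t: t**(3/2) on [0, 1/2); 3*t on [1/2, 1); log(t) on [1, 2)
breakpoints 1/9, 4/9: one integral from each of the 3 segments
segment [0, 1/9) carries 3*sqrt(6)*t**(3/4)/4; integrate it
∫ 9*sqrt(t)/2·t^(s-1) over [1/9, 4/9)
over [4/9, 16/9), the kernel integral of log(3*sqrt(t)/2) enters the sum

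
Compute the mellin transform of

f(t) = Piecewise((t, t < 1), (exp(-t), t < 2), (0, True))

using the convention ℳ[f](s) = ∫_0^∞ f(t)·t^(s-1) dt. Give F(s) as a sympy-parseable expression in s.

((s + 1)*uppergamma(s, 1) - (s + 1)*uppergamma(s, 2) + 1)/(s + 1)
  Re(s) > -1

along the cuts 1, ℳ[f](s) splits into 2 integrals
between 0 and 1 the integrand is t·t^(s-1)
∫ exp(-t)·t^(s-1) over [1, 2)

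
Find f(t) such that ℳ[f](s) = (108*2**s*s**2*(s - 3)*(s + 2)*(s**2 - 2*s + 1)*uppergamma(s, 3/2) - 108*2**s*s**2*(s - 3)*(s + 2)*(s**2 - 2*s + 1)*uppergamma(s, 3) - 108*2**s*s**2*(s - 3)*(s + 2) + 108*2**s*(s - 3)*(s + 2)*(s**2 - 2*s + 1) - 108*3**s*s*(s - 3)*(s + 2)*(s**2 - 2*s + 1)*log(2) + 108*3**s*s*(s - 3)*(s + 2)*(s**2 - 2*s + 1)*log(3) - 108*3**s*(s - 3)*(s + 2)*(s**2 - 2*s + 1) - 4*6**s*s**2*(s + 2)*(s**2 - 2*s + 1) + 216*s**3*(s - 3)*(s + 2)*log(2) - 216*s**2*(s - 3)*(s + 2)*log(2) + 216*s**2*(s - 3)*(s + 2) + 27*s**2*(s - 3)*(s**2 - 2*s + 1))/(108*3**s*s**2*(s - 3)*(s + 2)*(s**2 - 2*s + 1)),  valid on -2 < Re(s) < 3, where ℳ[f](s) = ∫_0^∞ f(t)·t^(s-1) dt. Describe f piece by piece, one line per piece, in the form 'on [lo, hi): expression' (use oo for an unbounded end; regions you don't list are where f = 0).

on [0, 1/3): 9*t**2/4
on [1/3, 2/3): 2*log(3*t/2)/(3*t)
on [2/3, 1): log(3*t/2)
on [1, 2): exp(-3*t/2)
on [2, oo): 8/(27*t**3)

back out the common scale on t: t**2 on [0, 1/2); log(t)/t on [1/2, 1); log(t) on [1, 3/2); …
breakpoints 1/3, 2/3, 1, 2: one integral from each of the 5 segments
∫ over [0, 1/3) of 9*t**2/4·t^(s-1) joins the sum
between 1/3 and 2/3 the integrand is 2*log(3*t/2)/(3*t)·t^(s-1)
over [2/3, 1), the kernel integral of log(3*t/2) enters the sum
on [1, 2) integrate f = exp(-3*t/2) against the kernel
the [2, ∞) slice contributes ∫ 8/(27*t**3)·t^(s-1) dt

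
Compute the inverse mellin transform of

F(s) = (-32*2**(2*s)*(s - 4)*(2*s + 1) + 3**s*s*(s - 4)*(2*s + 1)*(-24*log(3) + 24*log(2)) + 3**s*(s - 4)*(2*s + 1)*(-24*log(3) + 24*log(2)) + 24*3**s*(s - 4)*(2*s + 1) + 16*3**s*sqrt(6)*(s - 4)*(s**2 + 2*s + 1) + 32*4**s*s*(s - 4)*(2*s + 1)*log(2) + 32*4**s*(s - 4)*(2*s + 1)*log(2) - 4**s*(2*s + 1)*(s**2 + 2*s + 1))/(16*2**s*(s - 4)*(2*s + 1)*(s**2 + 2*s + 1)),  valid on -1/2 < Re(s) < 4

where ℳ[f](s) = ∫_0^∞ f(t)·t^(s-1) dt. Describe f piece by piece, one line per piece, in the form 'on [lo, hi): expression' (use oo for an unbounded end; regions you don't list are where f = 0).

on [0, 3/2): sqrt(t)
on [3/2, 2): t*log(t)
on [2, oo): t**(-4)

cuts at 3/2, 2: linearity sums the 3 kernel integrals
segment [0, 3/2) carries sqrt(t); integrate it
over [3/2, 2), the kernel integral of t*log(t) enters the sum
over [2, ∞), the kernel integral of t**(-4) enters the sum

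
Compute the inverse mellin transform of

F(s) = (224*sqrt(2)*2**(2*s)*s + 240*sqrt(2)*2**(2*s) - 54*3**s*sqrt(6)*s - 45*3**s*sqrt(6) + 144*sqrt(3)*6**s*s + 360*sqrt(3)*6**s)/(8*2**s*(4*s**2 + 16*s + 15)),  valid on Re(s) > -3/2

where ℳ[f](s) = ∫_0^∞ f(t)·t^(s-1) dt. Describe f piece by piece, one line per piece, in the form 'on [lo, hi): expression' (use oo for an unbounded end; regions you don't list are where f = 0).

breakpoints 3/2, 2: one integral from each of the 3 segments
between 0 and 3/2 the integrand is 3*t**(3/2)/2·t^(s-1)
∫ 5*t**(5/2)/2·t^(s-1) over [3/2, 2)
segment 2 to 3 holds 3*t**(3/2)/2; add its integral

on [0, 3/2): 3*t**(3/2)/2
on [3/2, 2): 5*t**(5/2)/2
on [2, 3): 3*t**(3/2)/2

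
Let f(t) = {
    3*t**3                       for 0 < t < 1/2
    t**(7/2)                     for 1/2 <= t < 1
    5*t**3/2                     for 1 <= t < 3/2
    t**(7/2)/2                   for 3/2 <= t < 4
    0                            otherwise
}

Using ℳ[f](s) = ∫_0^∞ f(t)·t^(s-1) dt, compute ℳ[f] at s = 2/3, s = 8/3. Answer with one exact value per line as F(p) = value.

F(2/3) = -243*2**(5/6)*3**(1/6)/800 - 243/550 - 3*2**(5/6)/400 + 405*2**(1/3)*3**(2/3)/352 + 135393*2**(1/3)/4400
F(8/3) = -2187*2**(5/6)*3**(1/6)/4736 - 351/1258 - 3*2**(5/6)/2368 + 3645*2**(1/3)*3**(2/3)/2176 + 13369677*2**(1/3)/40256

f breaks at 1/2, 1, 3/2 into 4 integrals to sum
over [0, 1/2), the kernel integral of 3*t**3 enters the sum
∫ over [1/2, 1) of t**(7/2)·t^(s-1) joins the sum
for t in [1, 3/2): the term is ∫ 5*t**3/2·t^(s-1)
for t in [3/2, 4): the term is ∫ t**(7/2)/2·t^(s-1)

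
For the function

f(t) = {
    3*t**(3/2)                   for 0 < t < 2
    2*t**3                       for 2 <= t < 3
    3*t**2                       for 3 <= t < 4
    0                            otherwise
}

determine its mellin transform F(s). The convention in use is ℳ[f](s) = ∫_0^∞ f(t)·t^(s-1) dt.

(48*2**(2*s)*(s + 3)*(2*s + 3) - 16*2**s*(s + 2)*(2*s + 3) + 12*2**(s + 1/2)*(s + 2)*(s + 3) + 54*3**s*(s + 2)*(2*s + 3) - 27*3**s*(s + 3)*(2*s + 3))/((s + 2)*(s + 3)*(2*s + 3))
  Re(s) > -3/2

integrate the 3 segments split at 2, 3, then add the results
segment [0, 2) carries 3*t**(3/2); integrate it
between 2 and 3 the integrand is 2*t**3·t^(s-1)
the [3, 4) slice contributes ∫ 3*t**2·t^(s-1) dt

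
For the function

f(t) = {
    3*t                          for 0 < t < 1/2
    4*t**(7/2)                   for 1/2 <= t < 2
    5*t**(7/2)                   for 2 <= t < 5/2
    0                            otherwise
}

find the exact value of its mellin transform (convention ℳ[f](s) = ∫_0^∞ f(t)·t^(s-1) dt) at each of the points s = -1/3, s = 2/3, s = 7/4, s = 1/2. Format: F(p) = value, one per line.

F(-1/3) = -48*2**(1/6)/19 - 3*2**(5/6)/38 + 9*2**(1/3)/4 + 1875*2**(5/6)*5**(1/6)/152
F(2/3) = -96*2**(1/6)/25 - 3*2**(5/6)/100 + 9*2**(1/3)/20 + 375*2**(5/6)*5**(1/6)/16
F(7/4) = 2**(1/4)*(-22024 - 44*sqrt(2) + 171875*sqrt(2)*5**(1/4))/3696
F(1/2) = sqrt(2)/2 + 2865/64

f breaks at 1/2, 2 into 3 integrals to sum
[0, 1/2) adds the kernel integral of 3*t
∫ over [1/2, 2) of 4*t**(7/2)·t^(s-1) joins the sum
segment 2 to 5/2 holds 5*t**(7/2); add its integral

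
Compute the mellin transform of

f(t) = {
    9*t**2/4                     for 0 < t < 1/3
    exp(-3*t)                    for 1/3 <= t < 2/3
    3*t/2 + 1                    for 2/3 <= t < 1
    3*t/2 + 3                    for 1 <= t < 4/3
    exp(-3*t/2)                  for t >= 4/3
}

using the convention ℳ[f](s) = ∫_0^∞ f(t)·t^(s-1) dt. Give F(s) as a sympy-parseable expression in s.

(20*2**(2*s)*s*(s + 2) + 12*2**(2*s)*(s + 2) + 4*2**s*s*(s + 1)*(s + 2)*uppergamma(s, 2) - 8*2**s*s*(s + 2) - 4*2**s*(s + 2) - 8*3**s*s*(s + 2) - 8*3**s*(s + 2) + 4*s*(s + 1)*(s + 2)*uppergamma(s, 1) - 4*s*(s + 1)*(s + 2)*uppergamma(s, 2) + s*(s + 1))/(4*3**s*s*(s + 1)*(s + 2))
  Re(s) > -2

the common scale on t comes off first: t**2 on [0, 1/2); exp(-2*t) on [1/2, 1); t + 1 on [1, 3/2); …
f breaks at 1/3, 2/3, 1, 4/3 into 5 integrals to sum
∫ over [0, 1/3) of 9*t**2/4·t^(s-1) joins the sum
[1/3, 2/3) adds the kernel integral of exp(-3*t)
the [2/3, 1) slice contributes ∫ (3*t/2 + 1)·t^(s-1) dt
∫ over [1, 4/3) of (3*t/2 + 3)·t^(s-1) joins the sum
the [4/3, ∞) slice contributes ∫ exp(-3*t/2)·t^(s-1) dt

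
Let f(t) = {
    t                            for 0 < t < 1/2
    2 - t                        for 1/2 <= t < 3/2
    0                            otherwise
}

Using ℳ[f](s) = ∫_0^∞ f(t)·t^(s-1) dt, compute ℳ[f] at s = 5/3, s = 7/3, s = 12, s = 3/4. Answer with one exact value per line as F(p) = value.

breakpoints 1/2: one integral from each of the 2 segments
∫ t·t^(s-1) over [0, 1/2)
on [1/2, 3/2): add ∫ (2 - t)·t^(s-1) dt

F(5/3) = 3*2**(1/3)*(-22 + 51*3**(2/3))/320
F(7/3) = 3*2**(2/3)*(-26 + 171*3**(1/3))/1120
F(12) = 2125757/319488
F(3/4) = 2**(1/4)*(-22 + 19*3**(3/4))/21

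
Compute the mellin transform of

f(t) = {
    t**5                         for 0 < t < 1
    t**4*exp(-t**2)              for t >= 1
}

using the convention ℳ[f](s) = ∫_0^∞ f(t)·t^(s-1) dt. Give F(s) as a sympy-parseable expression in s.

invert the shared t-power to get t**3 on [0, 1); t**2*exp(-t**2) on [1, ∞)
undo the power substitution: t**(3/2) on [0, 1); t*exp(-t) on [1, ∞)
peel off the shared t-power: sqrt(t) on [0, 1); exp(-t) on [1, ∞)
treat the 2 regions marked off by 1 separately and sum
segment [0, 1) carries t**5; integrate it
[1, ∞) adds the kernel integral of t**4*exp(-t**2)

((s + 5)*uppergamma(s/2 + 2, 1) + 2)/(2*(s + 5))
  Re(s) > -5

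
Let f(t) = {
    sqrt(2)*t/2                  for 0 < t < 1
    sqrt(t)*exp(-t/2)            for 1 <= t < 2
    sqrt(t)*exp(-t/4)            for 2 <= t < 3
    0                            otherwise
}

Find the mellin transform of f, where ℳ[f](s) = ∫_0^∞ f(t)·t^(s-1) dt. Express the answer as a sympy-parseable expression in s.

strip the shared t-power: sqrt(2)*sqrt(t)/2 on [0, 1); exp(-t/2) on [1, 2); exp(-t/4) on [2, 3)
strip the common scale on t: sqrt(t) on [0, 1/2); exp(-t) on [1/2, 1); exp(-t/2) on [1, 3/2)
f breaks at 1, 2 into 3 integrals to sum
∫ sqrt(2)*t/2·t^(s-1) over [0, 1)
segment 1 to 2 holds sqrt(t)*exp(-t/2); add its integral
over [2, 3), the kernel integral of sqrt(t)*exp(-t/4) enters the sum

(2**(s + 3/2)*(s + 1)*uppergamma(s + 1/2, 1/2) - 2**(s + 3/2)*(s + 1)*uppergamma(s + 1/2, 1) + 2**(2*s + 2)*(s + 1)*uppergamma(s + 1/2, 1/2) - 2**(2*s + 2)*(s + 1)*uppergamma(s + 1/2, 3/4) + sqrt(2))/(2*(s + 1))
  Re(s) > -1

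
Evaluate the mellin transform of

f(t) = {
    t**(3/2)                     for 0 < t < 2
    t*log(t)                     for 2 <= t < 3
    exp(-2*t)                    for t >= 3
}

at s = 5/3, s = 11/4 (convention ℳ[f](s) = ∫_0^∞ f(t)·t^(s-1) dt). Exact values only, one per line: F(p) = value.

summing 3 kernel integrals split by 2, 3 yields ℳ[f](s)
the [0, 2) slice contributes ∫ t**(3/2)·t^(s-1) dt
on [2, 3): add ∫ t*log(t)·t^(s-1) dt
on [3, ∞) integrate f = exp(-2*t) against the kernel

F(5/3) = -81*3**(2/3)/64 - 3*2**(2/3)*log(2)/2 + 2**(1/3)*uppergamma(5/3, 6)/4 + 9*2**(2/3)/16 + 48*2**(1/6)/19 + 27*3**(2/3)*log(3)/8
F(11/4) = -48*3**(3/4)/25 - 32*2**(3/4)*log(2)/15 + 2**(1/4)*uppergamma(11/4, 6)/8 + 128*2**(3/4)/225 + 64*2**(1/4)/17 + 36*3**(3/4)*log(3)/5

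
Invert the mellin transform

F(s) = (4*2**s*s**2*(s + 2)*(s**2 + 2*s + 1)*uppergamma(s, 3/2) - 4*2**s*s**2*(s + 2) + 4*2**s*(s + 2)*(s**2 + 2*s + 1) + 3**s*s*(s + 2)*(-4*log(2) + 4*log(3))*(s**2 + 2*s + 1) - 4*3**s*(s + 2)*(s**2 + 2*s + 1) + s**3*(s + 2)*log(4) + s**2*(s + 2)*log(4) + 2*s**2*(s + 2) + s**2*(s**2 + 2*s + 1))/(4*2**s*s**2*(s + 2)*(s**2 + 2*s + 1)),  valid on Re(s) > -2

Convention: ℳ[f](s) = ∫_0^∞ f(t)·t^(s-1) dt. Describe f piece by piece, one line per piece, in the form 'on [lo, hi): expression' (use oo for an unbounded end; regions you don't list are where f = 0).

on [0, 1/2): t**2
on [1/2, 1): t*log(t)
on [1, 3/2): log(t)
on [3/2, oo): exp(-t)

breakpoints 1/2, 1, 3/2: one integral from each of the 4 segments
on [0, 1/2) integrate f = t**2 against the kernel
for t in [1/2, 1): the term is ∫ t*log(t)·t^(s-1)
between 1 and 3/2 the integrand is log(t)·t^(s-1)
on [3/2, ∞): add ∫ exp(-t)·t^(s-1) dt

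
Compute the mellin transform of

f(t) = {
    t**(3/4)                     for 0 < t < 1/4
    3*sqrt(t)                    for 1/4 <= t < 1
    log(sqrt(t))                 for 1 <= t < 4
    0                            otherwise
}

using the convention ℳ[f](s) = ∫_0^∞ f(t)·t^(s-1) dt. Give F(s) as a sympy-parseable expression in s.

peel off the power substitution: t**(3/2) on [0, 1/2); 3*t on [1/2, 1); log(t) on [1, 2)
summing 3 kernel integrals split by 1/4, 1 yields ℳ[f](s)
segment 0 to 1/4 holds t**(3/4); add its integral
∫ 3*sqrt(t)·t^(s-1) over [1/4, 1)
segment [1, 4) carries log(sqrt(t)); integrate it

2**(-2*s - 1)*(16**s*s*(2*s + 1)*(4*s + 3)*log(4) - 16**s*(2*s + 1)*(4*s + 3) + 2**(2*s + 2)*s**2*(12*s + 9) + 4**s*(2*s + 1)*(4*s + 3) + s**2*(-24*s - 18) + sqrt(2)*s**2*(4*s + 2))/(s**2*(2*s + 1)*(4*s + 3))
  Re(s) > -3/4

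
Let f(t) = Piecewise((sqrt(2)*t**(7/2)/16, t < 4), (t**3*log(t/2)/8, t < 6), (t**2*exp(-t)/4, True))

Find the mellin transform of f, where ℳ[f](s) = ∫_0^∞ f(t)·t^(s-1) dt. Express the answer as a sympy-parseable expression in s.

undo the common scale on t: t**(7/2) on [0, 2); t**3*log(t) on [2, 3); t**2*exp(-2*t) on [3, ∞)
reversing the shared t-power: t**(3/2) on [0, 2); t*log(t) on [2, 3); exp(-2*t) on [3, ∞)
breakpoints 4, 6: one integral from each of the 3 segments
∫ sqrt(2)*t**(7/2)/16·t^(s-1) over [0, 4)
on [4, 6): add ∫ t**3*log(t/2)/8·t^(s-1) dt
the [6, ∞) slice contributes ∫ t**2*exp(-t)/4·t^(s-1) dt

2**s*6**(-s - 2)*(-2*12**(s + 2)*(s + 2)*(2*s + 7)*log(2) - 2*12**(s + 2)*(2*s + 7)*log(2) + 2*12**(s + 2)*(2*s + 7) + 4*12**(s + 2)*sqrt(2)*(2*s + (s + 2)**2 + 5) + 3*18**(s + 2)*(s + 2)*(2*s + 7)*log(3) - 3*18**(s + 2)*(2*s + 7) + 3*18**(s + 2)*(2*s + 7)*log(3) + 3**(s + 2)*(2*s + 7)*(2*s + (s + 2)**2 + 5)*uppergamma(s + 2, 6))/((2*s + 7)*(2*s + (s + 2)**2 + 5))
  Re(s) > -7/2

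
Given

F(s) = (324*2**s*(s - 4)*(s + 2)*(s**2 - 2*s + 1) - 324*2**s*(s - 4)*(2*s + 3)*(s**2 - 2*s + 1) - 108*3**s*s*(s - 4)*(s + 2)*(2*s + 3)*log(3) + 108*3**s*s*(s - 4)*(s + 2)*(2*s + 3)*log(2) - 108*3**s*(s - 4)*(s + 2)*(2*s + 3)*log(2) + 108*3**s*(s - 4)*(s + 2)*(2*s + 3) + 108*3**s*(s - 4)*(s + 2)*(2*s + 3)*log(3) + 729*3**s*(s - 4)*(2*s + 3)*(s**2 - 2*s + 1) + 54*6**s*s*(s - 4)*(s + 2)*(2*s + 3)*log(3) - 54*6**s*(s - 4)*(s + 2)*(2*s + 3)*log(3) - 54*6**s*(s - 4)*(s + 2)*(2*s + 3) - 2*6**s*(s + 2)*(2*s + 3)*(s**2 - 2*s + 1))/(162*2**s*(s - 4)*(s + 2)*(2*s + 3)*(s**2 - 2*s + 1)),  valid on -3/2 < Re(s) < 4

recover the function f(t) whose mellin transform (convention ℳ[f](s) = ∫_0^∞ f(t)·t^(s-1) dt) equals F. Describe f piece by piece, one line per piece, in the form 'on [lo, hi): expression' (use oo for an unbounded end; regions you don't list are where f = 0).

decompose at 1, 3/2, 3; ℳ[f](s) sums the 4 pieces' integrals
piece [0, 1): integrate t**(3/2) against the kernel
∫ over [1, 3/2) of 2*t**2·t^(s-1) joins the sum
on [3/2, 3) integrate f = log(t)/t against the kernel
between 3 and ∞ the integrand is t**(-4)·t^(s-1)

on [0, 1): t**(3/2)
on [1, 3/2): 2*t**2
on [3/2, 3): log(t)/t
on [3, oo): t**(-4)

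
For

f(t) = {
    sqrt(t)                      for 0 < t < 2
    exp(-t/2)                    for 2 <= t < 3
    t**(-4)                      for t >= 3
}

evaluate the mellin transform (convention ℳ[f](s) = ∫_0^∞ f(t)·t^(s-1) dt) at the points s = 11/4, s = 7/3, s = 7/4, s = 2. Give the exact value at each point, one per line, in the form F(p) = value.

breakpoints 2, 3: one integral from each of the 3 segments
on [0, 2) integrate f = sqrt(t) against the kernel
on [2, 3): add ∫ exp(-t/2)·t^(s-1) dt
∫ over [3, ∞) of t**(-4)·t^(s-1) joins the sum

F(11/4) = -4*2**(3/4)*uppergamma(11/4, 3/2) + 4*3**(3/4)/45 + 32*2**(1/4)/13 + 4*2**(3/4)*uppergamma(11/4, 1)
F(7/3) = -4*2**(1/3)*uppergamma(7/3, 3/2) + 3**(1/3)/15 + 24*2**(5/6)/17 + 4*2**(1/3)*uppergamma(7/3, 1)
F(7/4) = -2*2**(3/4)*uppergamma(7/4, 3/2) + 4*3**(3/4)/243 + 2*2**(3/4)*uppergamma(7/4, 1) + 16*2**(1/4)/9
F(2) = -10*exp(-3/2) + 1/18 + 8*sqrt(2)/5 + 8*exp(-1)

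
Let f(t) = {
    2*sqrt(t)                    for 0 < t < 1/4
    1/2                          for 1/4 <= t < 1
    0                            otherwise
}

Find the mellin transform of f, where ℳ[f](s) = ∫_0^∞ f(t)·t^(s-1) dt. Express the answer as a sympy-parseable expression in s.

(4**s*(2*s + 1) + 2*s - 1)/(2*2**(2*s)*s*(2*s + 1))
  Re(s) > -1/2

undo the common scale on t: sqrt(2)*sqrt(t) on [0, 1/2); 1/2 on [1/2, 2)
peel off the common scale on t: sqrt(t) on [0, 1); 1/2 on [1, 4)
strip the power substitution: t on [0, 1); 1/2 on [1, 2)
along the cuts 1/4, ℳ[f](s) splits into 2 integrals
∫ over [0, 1/4) of 2*sqrt(t)·t^(s-1) joins the sum
segment [1/4, 1) carries 1/2; integrate it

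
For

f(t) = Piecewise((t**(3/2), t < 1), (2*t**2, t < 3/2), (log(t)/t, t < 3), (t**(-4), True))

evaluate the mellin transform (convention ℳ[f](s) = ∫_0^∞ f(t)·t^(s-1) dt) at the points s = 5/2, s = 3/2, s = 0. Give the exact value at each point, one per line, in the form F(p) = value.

F(5/2) = -34*sqrt(3)/27 - 7/36 + log(2**(sqrt(6)/2)*3**(-sqrt(6)/2 + 2*sqrt(3))) + 35*sqrt(6)/24
F(3/2) = -538*sqrt(3)/135 - 5/21 + log(2**(sqrt(6))*3**(-sqrt(6) + 2*sqrt(3))) + 83*sqrt(6)/28
F(0) = log(6**(1/3)/2) + 365/162

split f at 1, 3/2, 3: ℳ[f](s) collects 4 kernel integrals
for t in [0, 1): the term is ∫ t**(3/2)·t^(s-1)
on [1, 3/2) integrate f = 2*t**2 against the kernel
[3/2, 3) adds the kernel integral of log(t)/t
on [3, ∞): add ∫ t**(-4)·t^(s-1) dt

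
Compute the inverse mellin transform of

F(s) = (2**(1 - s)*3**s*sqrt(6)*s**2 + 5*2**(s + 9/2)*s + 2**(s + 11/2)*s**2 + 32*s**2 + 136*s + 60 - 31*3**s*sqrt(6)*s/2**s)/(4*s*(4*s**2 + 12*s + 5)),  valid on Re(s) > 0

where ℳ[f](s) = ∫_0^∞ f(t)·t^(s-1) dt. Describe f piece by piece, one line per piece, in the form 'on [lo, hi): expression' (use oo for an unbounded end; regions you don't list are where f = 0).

on [0, 1): 3
on [1, 3/2): t**(5/2)
on [3/2, 2): 2*sqrt(t)

treat the 3 regions marked off by 1, 3/2 separately and sum
the [0, 1) slice contributes ∫ 3·t^(s-1) dt
on [1, 3/2): add ∫ t**(5/2)·t^(s-1) dt
[3/2, 2) adds the kernel integral of 2*sqrt(t)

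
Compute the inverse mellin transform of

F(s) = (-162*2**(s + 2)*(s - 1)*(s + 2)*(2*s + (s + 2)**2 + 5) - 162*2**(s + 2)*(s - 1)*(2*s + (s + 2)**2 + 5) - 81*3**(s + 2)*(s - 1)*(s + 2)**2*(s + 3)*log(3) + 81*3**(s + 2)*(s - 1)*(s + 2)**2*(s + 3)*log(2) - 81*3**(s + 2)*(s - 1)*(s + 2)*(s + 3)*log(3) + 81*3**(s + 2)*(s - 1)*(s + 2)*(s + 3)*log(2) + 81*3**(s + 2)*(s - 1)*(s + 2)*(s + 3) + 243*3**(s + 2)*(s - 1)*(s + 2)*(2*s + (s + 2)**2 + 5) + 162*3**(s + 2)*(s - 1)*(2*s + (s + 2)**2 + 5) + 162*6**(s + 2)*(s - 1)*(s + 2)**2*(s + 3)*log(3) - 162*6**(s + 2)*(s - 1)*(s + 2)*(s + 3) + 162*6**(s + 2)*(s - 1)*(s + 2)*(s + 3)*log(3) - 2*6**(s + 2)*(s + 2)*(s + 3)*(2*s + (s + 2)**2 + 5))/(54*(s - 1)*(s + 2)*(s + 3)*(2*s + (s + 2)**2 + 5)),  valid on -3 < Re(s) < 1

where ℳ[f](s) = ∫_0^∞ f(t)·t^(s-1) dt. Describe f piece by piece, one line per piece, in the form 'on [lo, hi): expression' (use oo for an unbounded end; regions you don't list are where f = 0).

strip the shared t-power: t/2 on [0, 2); t/2 + 3 on [2, 3); t*log(t/2)/2 on [3, 6); …
reversing the common scale on t: t on [0, 1); t + 3 on [1, 3/2); t*log(t) on [3/2, 3); …
treat the 4 regions marked off by 2, 3, 6 separately and sum
between 0 and 2 the integrand is t**3/2·t^(s-1)
the [2, 3) slice contributes ∫ t**2*(t/2 + 3)·t^(s-1) dt
∫ t**3*log(t/2)/2·t^(s-1) over [3, 6)
for t in [6, ∞): the term is ∫ 8/t·t^(s-1)

on [0, 2): t**3/2
on [2, 3): t**2*(t/2 + 3)
on [3, 6): t**3*log(t/2)/2
on [6, oo): 8/t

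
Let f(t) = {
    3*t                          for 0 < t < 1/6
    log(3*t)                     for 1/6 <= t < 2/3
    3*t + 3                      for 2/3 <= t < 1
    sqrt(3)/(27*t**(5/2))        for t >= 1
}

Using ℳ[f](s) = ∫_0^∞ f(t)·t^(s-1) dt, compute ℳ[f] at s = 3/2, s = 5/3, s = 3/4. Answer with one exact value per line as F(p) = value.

F(3/2) = sqrt(6)*(-1139 + 30*sqrt(2) + 270*log(2) + 864*sqrt(6))/1620
F(5/3) = -97*12**(1/3)/150 + 6**(1/3)*log(2)/60 + 73*6**(1/3)/4800 + 2*sqrt(3)/45 + 2*12**(1/3)*log(2)/15 + 117/40
F(3/4) = 6**(1/4)*(-436*sqrt(2) + 2*2**(3/4)*3**(1/4) + 65 + log(2**(42 + 84*sqrt(2))) + 180*6**(3/4))/189

reversing the common scale on t: 2*t on [0, 1/4); log(2*t) on [1/4, 1); 2*t + 3 on [1, 3/2); …
remove the common scale on t first: t on [0, 1/2); log(t) on [1/2, 2); t + 3 on [2, 3); …
breakpoints 1/6, 2/3, 1: one integral from each of the 4 segments
over [0, 1/6), the kernel integral of 3*t enters the sum
on [1/6, 2/3) integrate f = log(3*t) against the kernel
piece [2/3, 1): integrate (3*t + 3) against the kernel
segment 1 to ∞ holds sqrt(3)/(27*t**(5/2)); add its integral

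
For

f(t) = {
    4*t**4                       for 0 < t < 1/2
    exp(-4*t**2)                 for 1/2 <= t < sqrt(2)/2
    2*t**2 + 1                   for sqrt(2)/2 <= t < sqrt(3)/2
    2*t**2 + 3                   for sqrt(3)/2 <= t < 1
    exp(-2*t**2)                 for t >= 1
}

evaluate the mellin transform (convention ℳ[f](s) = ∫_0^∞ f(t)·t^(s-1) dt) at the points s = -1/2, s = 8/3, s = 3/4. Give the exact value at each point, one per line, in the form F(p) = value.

back out the power substitution: 4*t**2 on [0, 1/4); exp(-4*t) on [1/4, 1/2); 2*t + 1 on [1/2, 3/4); …
undo the common scale on t: t**2 on [0, 1/2); exp(-2*t) on [1/2, 1); t + 1 on [1, 3/2); …
decompose at 1/2, sqrt(2)/2, sqrt(3)/2, 1; ℳ[f](s) sums the 5 pieces' integrals
segment [0, 1/2) carries 4*t**4; integrate it
[1/2, sqrt(2)/2) adds the kernel integral of exp(-4*t**2)
the [sqrt(2)/2, sqrt(3)/2) slice contributes ∫ (2*t**2 + 1)·t^(s-1) dt
on [sqrt(3)/2, 1) integrate f = (2*t**2 + 3) against the kernel
between 1 and ∞ the integrand is exp(-2*t**2)·t^(s-1)

F(-1/2) = sqrt(2)*(-196*sqrt(2) - 42*uppergamma(-1/4, 2) + 21*2**(3/4)*uppergamma(-1/4, 2) + 6 + 42*uppergamma(-1/4, 1) + 56*2**(3/4) + 112*3**(3/4))/84
F(8/3) = 2**(1/3)*(-1260*3**(1/3) - 660*2**(1/3) - 280*uppergamma(4/3, 2) + 21 + 280*uppergamma(4/3, 1) + 560*2**(1/3)*uppergamma(4/3, 2) + 3480*2**(2/3))/4480
F(3/4) = 2**(1/4)*(-3344*3**(3/8) - 2128*2**(3/8) - 627*uppergamma(3/8, 2) + 627*2**(3/8)*uppergamma(3/8, 2) + 66 + 627*uppergamma(3/8, 1) + 5928*2**(3/4))/2508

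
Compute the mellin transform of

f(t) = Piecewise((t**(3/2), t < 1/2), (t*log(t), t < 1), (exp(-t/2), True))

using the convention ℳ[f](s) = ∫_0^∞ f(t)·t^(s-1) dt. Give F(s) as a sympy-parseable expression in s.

(2*2**(2*s)*(2*s + 3)*(s**2 + 2*s + 1)*uppergamma(s, 1/2) - 2*2**s*(2*s + 3) + s*(2*s + 3)*log(2) + 2*s + (2*s + 3)*log(2) + sqrt(2)*(s**2 + 2*s + 1) + 3)/(2*2**s*(2*s + 3)*(s**2 + 2*s + 1))
  Re(s) > -3/2

the 3 pieces separated at 1/2, 1 each add one integral
piece [0, 1/2): integrate t**(3/2) against the kernel
for t in [1/2, 1): the term is ∫ t*log(t)·t^(s-1)
between 1 and ∞ the integrand is exp(-t/2)·t^(s-1)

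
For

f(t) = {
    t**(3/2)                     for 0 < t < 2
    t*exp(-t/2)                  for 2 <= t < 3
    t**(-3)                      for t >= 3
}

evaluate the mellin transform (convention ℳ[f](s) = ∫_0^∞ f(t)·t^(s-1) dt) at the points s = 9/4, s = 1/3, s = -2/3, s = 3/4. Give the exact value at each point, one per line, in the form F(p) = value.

back out the shared t-power: sqrt(t) on [0, 2); exp(-t/2) on [2, 3); t**(-4) on [3, ∞)
cuts at 2, 3: linearity sums the 3 kernel integrals
[0, 2) adds the kernel integral of t**(3/2)
for t in [2, 3): the term is ∫ t*exp(-t/2)·t^(s-1)
segment [3, ∞) carries t**(-3); integrate it

F(9/4) = -8*2**(1/4)*uppergamma(13/4, 3/2) + 4*3**(1/4)/9 + 32*2**(3/4)/15 + 8*2**(1/4)*uppergamma(13/4, 1)
F(1/3) = -2*2**(1/3)*uppergamma(4/3, 3/2) + 3**(1/3)/72 + 2*2**(1/3)*uppergamma(4/3, 1) + 12*2**(5/6)/11
F(-2/3) = -2**(1/3)*uppergamma(1/3, 3/2) + 3**(1/3)/297 + 2**(1/3)*uppergamma(1/3, 1) + 6*2**(5/6)/5
F(3/4) = -2*2**(3/4)*uppergamma(7/4, 3/2) + 4*3**(3/4)/243 + 2*2**(3/4)*uppergamma(7/4, 1) + 16*2**(1/4)/9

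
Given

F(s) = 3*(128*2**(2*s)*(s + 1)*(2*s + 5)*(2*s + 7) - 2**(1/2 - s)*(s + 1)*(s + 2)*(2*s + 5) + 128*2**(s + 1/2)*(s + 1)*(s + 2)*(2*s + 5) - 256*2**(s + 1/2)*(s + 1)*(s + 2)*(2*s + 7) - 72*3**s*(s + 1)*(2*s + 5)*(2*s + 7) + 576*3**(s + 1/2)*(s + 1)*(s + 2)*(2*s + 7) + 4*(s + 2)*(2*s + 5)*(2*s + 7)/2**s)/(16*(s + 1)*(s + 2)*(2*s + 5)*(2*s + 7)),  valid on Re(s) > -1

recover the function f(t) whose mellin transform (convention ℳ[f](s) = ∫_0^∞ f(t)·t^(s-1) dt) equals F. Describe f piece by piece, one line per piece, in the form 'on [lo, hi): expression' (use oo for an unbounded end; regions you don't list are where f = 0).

f breaks at 1/2, 2, 3 into 4 integrals to sum
[0, 1/2) adds the kernel integral of 3*t/2
segment [1/2, 2) carries 3*t**(7/2)/2; integrate it
segment [2, 3) carries 6*t**(5/2); integrate it
segment 3 to 4 holds 3*t**2/2; add its integral

on [0, 1/2): 3*t/2
on [1/2, 2): 3*t**(7/2)/2
on [2, 3): 6*t**(5/2)
on [3, 4): 3*t**2/2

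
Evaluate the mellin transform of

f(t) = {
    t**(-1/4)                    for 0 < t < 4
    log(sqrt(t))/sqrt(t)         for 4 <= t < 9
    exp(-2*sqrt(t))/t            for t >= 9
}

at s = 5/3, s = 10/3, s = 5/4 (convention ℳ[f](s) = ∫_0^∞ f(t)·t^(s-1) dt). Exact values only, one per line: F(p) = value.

the shared t-power comes off first: t**(3/4) on [0, 4); sqrt(t)*log(sqrt(t)) on [4, 9); exp(-2*sqrt(t)) on [9, ∞)
the power substitution comes off first: t**(3/2) on [0, 2); t*log(t) on [2, 3); exp(-2*t) on [3, ∞)
linearity at 4, 9 turns ℳ[f](s) into 3 summed integrals
for t in [0, 4): the term is ∫ t**(-1/4)·t^(s-1)
on [4, 9): add ∫ log(sqrt(t))/sqrt(t)·t^(s-1) dt
over [9, ∞), the kernel integral of exp(-2*sqrt(t))/t enters the sum

F(5/3) = -162*3**(1/3)/49 - 24*2**(1/3)*log(2)/7 + 2**(2/3)*uppergamma(4/3, 6)/2 + 72*2**(1/3)/49 + 48*2**(5/6)/17 + 54*3**(1/3)*log(3)/7
F(10/3) = -4374*3**(2/3)/289 - 192*2**(2/3)*log(2)/17 + 2**(1/3)*uppergamma(14/3, 6)/16 + 576*2**(2/3)/289 + 768*2**(1/6)/37 + 1458*3**(2/3)*log(3)/17
F(5/4) = -8*sqrt(3)/3 + sqrt(2)*sqrt(pi)*erfc(sqrt(6)) + 16*sqrt(2)/9 + 4 + log(3**(4*sqrt(3))/2**(8*sqrt(2)/3))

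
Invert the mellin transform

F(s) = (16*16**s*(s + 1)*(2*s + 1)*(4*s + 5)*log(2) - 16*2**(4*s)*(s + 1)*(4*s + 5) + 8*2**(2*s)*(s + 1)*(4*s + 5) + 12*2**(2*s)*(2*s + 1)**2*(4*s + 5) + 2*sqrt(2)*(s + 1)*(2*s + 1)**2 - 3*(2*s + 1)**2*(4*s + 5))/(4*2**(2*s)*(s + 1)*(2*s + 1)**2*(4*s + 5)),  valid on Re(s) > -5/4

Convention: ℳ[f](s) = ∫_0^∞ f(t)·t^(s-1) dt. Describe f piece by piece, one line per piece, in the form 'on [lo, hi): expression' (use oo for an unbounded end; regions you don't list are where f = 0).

on [0, 1/4): t**(5/4)
on [1/4, 1): 3*t
on [1, 4): sqrt(t)*log(sqrt(t))

reversing the power substitution: t**(5/2) on [0, 1/2); 3*t**2 on [1/2, 1); t*log(t) on [1, 2)
remove the shared t-power first: t**(3/2) on [0, 1/2); 3*t on [1/2, 1); log(t) on [1, 2)
linearity at 1/4, 1 turns ℳ[f](s) into 3 summed integrals
over [0, 1/4), the kernel integral of t**(5/4) enters the sum
on [1/4, 1) integrate f = 3*t against the kernel
the [1, 4) slice contributes ∫ sqrt(t)*log(sqrt(t))·t^(s-1) dt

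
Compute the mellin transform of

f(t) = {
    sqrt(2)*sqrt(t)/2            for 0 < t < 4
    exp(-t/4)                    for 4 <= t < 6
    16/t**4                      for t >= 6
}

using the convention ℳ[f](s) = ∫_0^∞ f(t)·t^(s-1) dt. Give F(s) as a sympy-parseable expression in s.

2**s*(2**s*(s - 4)*(2*s + 1)*uppergamma(s, 1) - 2**s*(s - 4)*(2*s + 1)*uppergamma(s, 3/2) + 2*2**(s + 1/2)*(s - 4) - 3**s*(2*s + 1)/81)/((s - 4)*(2*s + 1))
  -1/2 < Re(s) < 4

undo the common scale on t: sqrt(t) on [0, 2); exp(-t/2) on [2, 3); t**(-4) on [3, ∞)
f breaks at 4, 6 into 3 integrals to sum
segment 0 to 4 holds sqrt(2)*sqrt(t)/2; add its integral
∫ exp(-t/4)·t^(s-1) over [4, 6)
on [6, ∞): add ∫ 16/t**4·t^(s-1) dt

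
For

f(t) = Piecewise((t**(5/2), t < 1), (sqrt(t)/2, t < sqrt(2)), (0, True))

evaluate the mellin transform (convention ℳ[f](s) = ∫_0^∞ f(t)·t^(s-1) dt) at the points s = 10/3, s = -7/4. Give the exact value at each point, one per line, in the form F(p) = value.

strip the shared t-power: t**2 on [0, 1); 1/2 on [1, sqrt(2))
the power substitution comes off first: t on [0, 1); 1/2 on [1, 2)
along the cuts 1, ℳ[f](s) splits into 2 integrals
on [0, 1): add ∫ t**(5/2)·t^(s-1) dt
for t in [1, sqrt(2)): the term is ∫ sqrt(t)/2·t^(s-1)

F(10/3) = 33/805 + 6*2**(11/12)/23
F(-7/4) = 26/15 - 2**(3/8)/5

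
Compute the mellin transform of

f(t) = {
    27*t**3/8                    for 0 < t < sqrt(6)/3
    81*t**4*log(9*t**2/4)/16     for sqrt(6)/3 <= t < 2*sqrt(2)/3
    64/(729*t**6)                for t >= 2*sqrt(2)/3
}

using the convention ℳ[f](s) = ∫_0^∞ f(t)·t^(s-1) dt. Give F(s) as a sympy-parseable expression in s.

2**(s/2)*(32*2**s*(s - 6)*(s + 2)*(s + 3)*log(2) - 64*2**s*(s - 6)*(s + 3) + 64*2**s*(s - 6)*(s + 3)*log(2) - 2**s*(s + 3)*(4*s + (s + 2)**2 + 12) + 3**(s/2)*(s - 6)*(s + 2)*(s + 3)*(-18*log(3) + 18*log(2)) + 3**(s/2)*(s - 6)*(s + 3)*(-36*log(3) + 36*log(2)) + 36*3**(s/2)*(s - 6)*(s + 3) + 6*3**(s/2)*sqrt(6)*(s - 6)*(4*s + (s + 2)**2 + 12))/(8*3**s*(s - 6)*(s + 3)*(4*s + (s + 2)**2 + 12))
  -3 < Re(s) < 6

remove the common scale on t first: t**3 on [0, sqrt(6)/2); t**4*log(t**2) on [sqrt(6)/2, sqrt(2)); t**(-6) on [sqrt(2), ∞)
back out the power substitution: t**(3/2) on [0, 3/2); t**2*log(t) on [3/2, 2); t**(-3) on [2, ∞)
invert the shared t-power to get sqrt(t) on [0, 3/2); t*log(t) on [3/2, 2); t**(-4) on [2, ∞)
the 3 pieces separated at sqrt(6)/3, 2*sqrt(2)/3 each add one integral
on [0, sqrt(6)/3): add ∫ 27*t**3/8·t^(s-1) dt
for t in [sqrt(6)/3, 2*sqrt(2)/3): the term is ∫ 81*t**4*log(9*t**2/4)/16·t^(s-1)
piece [2*sqrt(2)/3, ∞): integrate 64/(729*t**6) against the kernel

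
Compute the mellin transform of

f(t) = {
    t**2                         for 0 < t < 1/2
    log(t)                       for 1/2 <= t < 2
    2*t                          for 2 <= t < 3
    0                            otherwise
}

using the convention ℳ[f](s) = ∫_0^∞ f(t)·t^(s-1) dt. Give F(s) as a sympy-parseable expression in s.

(-16*2**(2*s)*s**2*(s + 2) + 4*2**(2*s)*s*(s + 1)*(s + 2)*log(2) - 4*2**(2*s)*(s + 1)*(s + 2) + 24*6**s*s**2*(s + 2) + s**2*(s + 1) + 4*s*(s + 1)*(s + 2)*log(2) + 4*(s + 1)*(s + 2))/(4*2**s*s**2*(s + 1)*(s + 2))
  Re(s) > -2

integrate the 3 segments split at 1/2, 2, then add the results
segment 0 to 1/2 holds t**2; add its integral
over [1/2, 2), the kernel integral of log(t) enters the sum
segment 2 to 3 holds 2*t; add its integral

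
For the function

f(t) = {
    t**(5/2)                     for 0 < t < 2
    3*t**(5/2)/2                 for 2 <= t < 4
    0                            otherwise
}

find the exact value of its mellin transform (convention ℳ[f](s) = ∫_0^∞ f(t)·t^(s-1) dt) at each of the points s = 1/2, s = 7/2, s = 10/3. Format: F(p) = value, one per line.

slice at 2, transform all 2 pieces, and sum them
between 0 and 2 the integrand is t**(5/2)·t^(s-1)
for t in [2, 4): the term is ∫ 3*t**(5/2)/2·t^(s-1)

F(1/2) = 92/3
F(7/2) = 3056/3
F(10/3) = -96*2**(5/6)/35 + 18432*2**(2/3)/35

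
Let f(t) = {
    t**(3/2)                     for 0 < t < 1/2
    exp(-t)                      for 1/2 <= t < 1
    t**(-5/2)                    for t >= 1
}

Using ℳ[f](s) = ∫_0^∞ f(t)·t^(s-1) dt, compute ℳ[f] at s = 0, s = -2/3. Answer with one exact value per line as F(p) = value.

breakpoints 1/2, 1: one integral from each of the 3 segments
segment 0 to 1/2 holds t**(3/2); add its integral
[1/2, 1) adds the kernel integral of exp(-t)
piece [1, ∞): integrate t**(-5/2) against the kernel

F(0) = Ei(-1) + sqrt(2)/6 + 2/5 - Ei(-1/2)
F(-2/3) = -uppergamma(-2/3, 1) + 6/19 + uppergamma(-2/3, 1/2) + 3*2**(1/6)/5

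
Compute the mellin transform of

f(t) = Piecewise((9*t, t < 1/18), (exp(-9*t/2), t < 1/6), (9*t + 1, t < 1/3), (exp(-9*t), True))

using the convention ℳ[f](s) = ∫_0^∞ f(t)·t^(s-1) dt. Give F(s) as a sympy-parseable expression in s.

strip the common scale on t: 3*t on [0, 1/6); exp(-3*t/2) on [1/6, 1/2); 3*t + 1 on [1/2, 1); …
remove the common scale on t first: t on [0, 1/2); exp(-t/2) on [1/2, 3/2); t + 1 on [3/2, 3); …
summing 4 kernel integrals split by 1/18, 1/6, 1/3 yields ℳ[f](s)
∫ over [0, 1/18) of 9*t·t^(s-1) joins the sum
piece [1/18, 1/6): integrate exp(-9*t/2) against the kernel
on [1/6, 1/3): add ∫ (9*t + 1)·t^(s-1) dt
the [1/3, ∞) slice contributes ∫ exp(-9*t)·t^(s-1) dt

(2*2**s*s*(s + 1)*uppergamma(s, 3) - 5*3**s*s - 2*3**s + 2*4**s*s*(s + 1)*uppergamma(s, 1/4) - 2*4**s*s*(s + 1)*uppergamma(s, 3/4) + 8*6**s*s + 2*6**s + s)/(2*18**s*s*(s + 1))
  Re(s) > -1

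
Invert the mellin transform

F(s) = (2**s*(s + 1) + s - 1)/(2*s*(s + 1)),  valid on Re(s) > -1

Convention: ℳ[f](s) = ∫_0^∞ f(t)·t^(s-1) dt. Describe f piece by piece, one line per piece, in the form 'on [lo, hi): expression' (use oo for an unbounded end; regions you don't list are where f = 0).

on [0, 1): t
on [1, 2): 1/2

slice at 1, transform all 2 pieces, and sum them
on [0, 1) integrate f = t against the kernel
piece [1, 2): integrate 1/2 against the kernel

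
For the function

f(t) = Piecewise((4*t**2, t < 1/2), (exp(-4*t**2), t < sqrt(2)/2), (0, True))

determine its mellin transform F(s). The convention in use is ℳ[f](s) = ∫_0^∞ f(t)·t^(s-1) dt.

((s + 2)*uppergamma(s/2, 1) - (s + 2)*uppergamma(s/2, 2) + 2)/(2*2**s*(s + 2))
  Re(s) > -2

the common scale on t comes off first: t**2 on [0, 1); exp(-t**2) on [1, sqrt(2))
the power substitution comes off first: t on [0, 1); exp(-t) on [1, 2)
f breaks at 1/2 into 2 integrals to sum
piece [0, 1/2): integrate 4*t**2 against the kernel
∫ over [1/2, sqrt(2)/2) of exp(-4*t**2)·t^(s-1) joins the sum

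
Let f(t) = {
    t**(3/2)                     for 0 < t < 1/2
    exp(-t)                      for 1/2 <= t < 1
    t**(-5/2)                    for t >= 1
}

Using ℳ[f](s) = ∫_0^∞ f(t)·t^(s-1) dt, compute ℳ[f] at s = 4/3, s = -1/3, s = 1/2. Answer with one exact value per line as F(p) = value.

F(4/3) = -uppergamma(4/3, 1) + 3*2**(1/6)/68 + uppergamma(4/3, 1/2) + 6/7
F(-1/3) = -uppergamma(-1/3, 1) + 6/17 + 3*2**(5/6)/14 + uppergamma(-1/3, 1/2)
F(1/2) = -sqrt(pi)*erfc(1) + sqrt(pi)*erfc(sqrt(2)/2) + 5/8

along the cuts 1/2, 1, ℳ[f](s) splits into 3 integrals
segment 0 to 1/2 holds t**(3/2); add its integral
between 1/2 and 1 the integrand is exp(-t)·t^(s-1)
segment 1 to ∞ holds t**(-5/2); add its integral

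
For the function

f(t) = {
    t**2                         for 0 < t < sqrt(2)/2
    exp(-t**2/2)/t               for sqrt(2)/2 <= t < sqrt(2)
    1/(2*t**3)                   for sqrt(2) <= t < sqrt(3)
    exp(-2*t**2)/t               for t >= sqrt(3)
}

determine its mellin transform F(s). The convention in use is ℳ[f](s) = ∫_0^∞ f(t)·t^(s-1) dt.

undo the shared t-power: t**3 on [0, sqrt(2)/2); exp(-t**2/2) on [sqrt(2)/2, sqrt(2)); 1/(2*t**2) on [sqrt(2), sqrt(3)); …
remove the power substitution first: t**(3/2) on [0, 1/2); exp(-t/2) on [1/2, 2); 1/(2*t) on [2, 3); …
decompose at sqrt(2)/2, sqrt(2), sqrt(3); ℳ[f](s) sums the 4 pieces' integrals
between 0 and sqrt(2)/2 the integrand is t**2·t^(s-1)
∫ over [sqrt(2)/2, sqrt(2)) of exp(-t**2/2)/t·t^(s-1) joins the sum
∫ 1/(2*t**3)·t^(s-1) over [sqrt(2), sqrt(3))
piece [sqrt(3), ∞): integrate exp(-2*t**2)/t against the kernel

12**(1/2 - s/2)*(-6*2**s*6**(s/2 + 1/2)*(s - 3)*(s + 2)*uppergamma(s/2 - 1/2, 1) - 3*2**s*6**(s/2 + 1/2)*(s + 2) + 3*24**(s/2 + 1/2)*(s - 3)*(s + 2)*uppergamma(s/2 - 1/2, 1/4) + 4*6**s*(s + 2) + 12*6**(s/2 + 1/2)*(s - 3)*(s + 2)*uppergamma(s/2 - 1/2, 6) + 6*sqrt(2)*6**(s/2 + 1/2)*(s - 3))/(144*(s - 3)*(s + 2))
  Re(s) > -2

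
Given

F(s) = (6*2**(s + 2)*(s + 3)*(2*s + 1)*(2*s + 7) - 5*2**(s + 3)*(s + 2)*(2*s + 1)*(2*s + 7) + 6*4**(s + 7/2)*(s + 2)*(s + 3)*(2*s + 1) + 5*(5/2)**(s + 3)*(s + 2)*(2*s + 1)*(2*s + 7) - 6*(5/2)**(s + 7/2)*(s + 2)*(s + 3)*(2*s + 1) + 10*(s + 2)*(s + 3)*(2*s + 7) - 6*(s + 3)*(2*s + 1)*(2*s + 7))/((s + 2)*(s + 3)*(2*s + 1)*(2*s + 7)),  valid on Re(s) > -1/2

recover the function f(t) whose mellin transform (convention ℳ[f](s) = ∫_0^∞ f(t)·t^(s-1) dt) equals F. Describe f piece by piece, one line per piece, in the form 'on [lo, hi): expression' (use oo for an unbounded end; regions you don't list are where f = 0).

integrate the 4 segments split at 1, 2, 5/2, then add the results
segment 0 to 1 holds 5*sqrt(t); add its integral
for t in [1, 2): the term is ∫ 6*t**2·t^(s-1)
∫ over [2, 5/2) of 5*t**3·t^(s-1) joins the sum
[5/2, 4) adds the kernel integral of 3*t**(7/2)

on [0, 1): 5*sqrt(t)
on [1, 2): 6*t**2
on [2, 5/2): 5*t**3
on [5/2, 4): 3*t**(7/2)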